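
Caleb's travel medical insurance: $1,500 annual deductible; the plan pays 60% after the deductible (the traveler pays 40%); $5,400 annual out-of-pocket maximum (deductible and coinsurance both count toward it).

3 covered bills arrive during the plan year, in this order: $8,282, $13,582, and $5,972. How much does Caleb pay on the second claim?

Bill 1, $8,282: $1,500 to deductible, leaving $6,782; traveler's 40% is $2,712.80. Traveler owes $4,212.80 (running OOP $4,212.80).
Bill 2, $13,582: deductible met; 40% of $13,582 = $5,432.80. OOP would hit $9,645.60 > $5,400, so the cap limits the traveler to $5,400 − $4,212.80 = $1,187.20.

$1,187.20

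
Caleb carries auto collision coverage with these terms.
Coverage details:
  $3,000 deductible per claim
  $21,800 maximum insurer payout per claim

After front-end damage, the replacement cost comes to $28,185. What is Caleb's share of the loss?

$6,385

After the deductible, $28,185 − $3,000 = $25,185 remains.
$25,185 exceeds the $21,800 limit, so the insurer pays the limit: $21,800.
Out of pocket: $28,185 − $21,800 = $6,385.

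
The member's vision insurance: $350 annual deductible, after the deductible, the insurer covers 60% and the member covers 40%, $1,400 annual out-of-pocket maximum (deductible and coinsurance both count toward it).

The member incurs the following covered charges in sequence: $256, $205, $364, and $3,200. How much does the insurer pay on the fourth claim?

$2,340

Claim 1 — $256: entire amount goes to the deductible. Member pays $256; OOP now $256. Insurer: $256 − $256 = $0.
Claim 2 — $205: $94 to deductible, leaving $111; member's 40% is $44.40. Member owes $138.40 (running OOP $394.40). Insurer: $205 − $138.40 = $66.60.
Claim 3 — $364: deductible already satisfied, so member's share is 40% × $364 = $145.60. Member owes $145.60 (running OOP $540). Plan pays $364 − $145.60 = $218.40.
Claim 4 — $3,200: 40% coinsurance on $3,200 = $1,280. OOP would hit $1,820 > $1,400, so the cap limits the member to $1,400 − $540 = $860. Insurer: $3,200 − $860 = $2,340.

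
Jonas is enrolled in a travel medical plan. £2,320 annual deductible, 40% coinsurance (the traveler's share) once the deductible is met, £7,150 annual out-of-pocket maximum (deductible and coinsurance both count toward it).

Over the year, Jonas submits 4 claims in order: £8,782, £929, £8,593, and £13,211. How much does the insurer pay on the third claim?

Claim 1 (£8,782): deductible takes £2,320, £6,462 remains; traveler's 40% is £2,584.80. Traveler pays £4,904.80; OOP now £4,904.80. Insurer: £8,782 − £4,904.80 = £3,877.20.
Claim 2 (£929): 40% coinsurance on £929 = £371.60. Traveler pays £371.60; OOP now £5,276.40. Plan pays £929 − £371.60 = £557.40.
Claim 3 (£8,593): deductible met; 40% of £8,593 = £3,437.20. Adding that to £5,276.40 gives £8,713.60, past the £7,150 cap; traveler pays only £7,150 − £5,276.40 = £1,873.60. Insurer: £8,593 − £1,873.60 = £6,719.40.

£6,719.40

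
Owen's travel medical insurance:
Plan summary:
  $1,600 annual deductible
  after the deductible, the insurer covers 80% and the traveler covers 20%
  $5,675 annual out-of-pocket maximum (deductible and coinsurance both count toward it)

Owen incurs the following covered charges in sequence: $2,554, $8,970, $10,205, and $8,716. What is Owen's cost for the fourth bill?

#1 ($2,554): $1,600 finishes the deductible; $954 goes to coinsurance; traveler's 20% is $190.80. Traveler owes $1,790.80 (running OOP $1,790.80).
#2 ($8,970): deductible met; 20% of $8,970 = $1,794. Traveler pays $1,794; OOP now $3,584.80.
#3 ($10,205): 20% coinsurance on $10,205 = $2,041. Traveler owes $2,041 (running OOP $5,625.80).
#4 ($8,716): 20% coinsurance on $8,716 = $1,743.20. Adding that to $5,625.80 gives $7,369, past the $5,675 cap; traveler pays only $5,675 − $5,625.80 = $49.20.

$49.20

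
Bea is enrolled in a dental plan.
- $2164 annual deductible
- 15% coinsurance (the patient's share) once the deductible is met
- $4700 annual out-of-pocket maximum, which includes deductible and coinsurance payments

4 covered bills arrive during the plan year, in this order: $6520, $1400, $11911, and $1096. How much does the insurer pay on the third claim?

$10238.40

Bill 1, $6520: deductible takes $2164, $4356 remains; patient's 15% is $653.40. Patient owes $2817.40 (running OOP $2817.40). Insurer: $6520 − $2817.40 = $3702.60.
Bill 2, $1400: deductible already satisfied, so patient's share is 15% × $1400 = $210. Cost to patient: $210. OOP to date $3027.40. Plan pays $1400 − $210 = $1190.
Bill 3, $11911: deductible met; 15% of $11911 = $1786.65. OOP would hit $4814.05 > $4700, so the cap limits the patient to $4700 − $3027.40 = $1672.60. Insurer: $11911 − $1672.60 = $10238.40.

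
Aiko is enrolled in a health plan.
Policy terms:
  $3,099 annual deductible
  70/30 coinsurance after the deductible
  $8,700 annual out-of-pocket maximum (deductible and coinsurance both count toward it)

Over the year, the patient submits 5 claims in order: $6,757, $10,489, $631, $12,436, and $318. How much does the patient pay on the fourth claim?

Claim 1 ($6,757): $3,099 finishes the deductible; $3,658 goes to coinsurance; coinsurance $3,658 × 30% = $1,097.40. Patient pays $4,196.40; OOP now $4,196.40.
Claim 2 ($10,489): deductible met; 30% of $10,489 = $3,146.70. Cost to patient: $3,146.70. OOP to date $7,343.10.
Claim 3 ($631): deductible already satisfied, so patient's share is 30% × $631 = $189.30. Patient pays $189.30; OOP now $7,532.40.
Claim 4 ($12,436): deductible already satisfied, so patient's share is 30% × $12,436 = $3,730.80. Adding that to $7,532.40 gives $11,263.20, past the $8,700 cap; patient pays only $8,700 − $7,532.40 = $1,167.60.

$1,167.60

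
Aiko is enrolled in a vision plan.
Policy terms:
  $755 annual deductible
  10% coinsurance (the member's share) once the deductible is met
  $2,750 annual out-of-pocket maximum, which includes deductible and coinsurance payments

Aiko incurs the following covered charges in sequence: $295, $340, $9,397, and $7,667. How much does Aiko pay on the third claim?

$1,047.70

Bill 1, $295: fully absorbed by the deductible. Member owes $295 (running OOP $295).
Bill 2, $340: fully absorbed by the deductible. Member pays $340; OOP now $635.
Bill 3, $9,397: $120 finishes the deductible; $9,277 goes to coinsurance; member's 10% is $927.70. Cost to member: $1,047.70. OOP to date $1,682.70.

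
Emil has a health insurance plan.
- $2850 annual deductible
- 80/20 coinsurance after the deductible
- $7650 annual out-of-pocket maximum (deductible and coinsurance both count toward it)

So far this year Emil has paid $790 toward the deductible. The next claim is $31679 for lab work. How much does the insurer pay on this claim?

$24819

Remaining deductible: $2850 − $790 = $2060.
After the $2060 deductible portion, $31679 − $2060 = $29619 is subject to coinsurance.
Patient's 20% share of $29619 is $5923.80.
That puts the patient's cost at $2060 + $5923.80 = $7983.80 before any cap.
Adding $7983.80 to the $790 already spent would give $8773.80, which exceeds the $7650 cap; the patient pays just $7650 − $790 = $6860.
The insurer covers the remainder: $31679 − $6860 = $24819.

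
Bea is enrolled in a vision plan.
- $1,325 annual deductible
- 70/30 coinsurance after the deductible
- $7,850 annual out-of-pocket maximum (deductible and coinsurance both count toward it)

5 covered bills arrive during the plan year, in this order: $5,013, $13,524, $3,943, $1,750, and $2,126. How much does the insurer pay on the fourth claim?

$1,571.50

#1 ($5,013): $1,325 to deductible, leaving $3,688; 30% of $3,688 = $1,106.40. Member pays $2,431.40; OOP now $2,431.40. Plan pays $5,013 − $2,431.40 = $2,581.60.
#2 ($13,524): deductible met; 30% of $13,524 = $4,057.20. Member owes $4,057.20 (running OOP $6,488.60). Plan pays $13,524 − $4,057.20 = $9,466.80.
#3 ($3,943): 30% coinsurance on $3,943 = $1,182.90. Member owes $1,182.90 (running OOP $7,671.50). Insurer: $3,943 − $1,182.90 = $2,760.10.
#4 ($1,750): deductible already satisfied, so member's share is 30% × $1,750 = $525. That would push OOP to $8,196.50, over the $7,850 cap, so member pays $7,850 − $7,671.50 = $178.50. Plan pays $1,750 − $178.50 = $1,571.50.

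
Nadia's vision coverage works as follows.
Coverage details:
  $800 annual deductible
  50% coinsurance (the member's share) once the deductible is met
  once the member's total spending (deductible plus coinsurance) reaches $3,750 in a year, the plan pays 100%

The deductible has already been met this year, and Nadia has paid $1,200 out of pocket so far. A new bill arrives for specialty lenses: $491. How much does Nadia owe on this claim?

The deductible is already satisfied, so the full bill goes to coinsurance.
Member's 50% share of $491 is $245.50.
Cumulative spending $1,200 + $245.50 = $1,445.50 stays under the $3,750 maximum.

$245.50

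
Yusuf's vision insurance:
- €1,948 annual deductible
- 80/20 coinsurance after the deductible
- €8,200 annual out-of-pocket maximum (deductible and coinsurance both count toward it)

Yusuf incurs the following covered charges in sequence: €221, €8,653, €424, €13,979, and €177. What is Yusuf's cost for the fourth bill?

Claim 1 — €221: entire amount goes to the deductible. Member owes €221 (running OOP €221).
Claim 2 — €8,653: €1,727 finishes the deductible; €6,926 goes to coinsurance; coinsurance €6,926 × 20% = €1,385.20. Member owes €3,112.20 (running OOP €3,333.20).
Claim 3 — €424: deductible already satisfied, so member's share is 20% × €424 = €84.80. Member pays €84.80; OOP now €3,418.
Claim 4 — €13,979: deductible met; 20% of €13,979 = €2,795.80. Member owes €2,795.80 (running OOP €6,213.80).

€2,795.80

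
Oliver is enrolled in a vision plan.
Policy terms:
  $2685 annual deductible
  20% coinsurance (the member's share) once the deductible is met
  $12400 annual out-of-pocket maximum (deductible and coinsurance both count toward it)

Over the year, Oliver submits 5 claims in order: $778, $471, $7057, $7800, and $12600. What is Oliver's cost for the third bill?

Claim 1 — $778: all of it applies to the deductible. Cost to member: $778. OOP to date $778.
Claim 2 — $471: all of it applies to the deductible. Member owes $471 (running OOP $1249).
Claim 3 — $7057: $1436 finishes the deductible; $5621 goes to coinsurance; 20% of $5621 = $1124.20. Cost to member: $2560.20. OOP to date $3809.20.

$2560.20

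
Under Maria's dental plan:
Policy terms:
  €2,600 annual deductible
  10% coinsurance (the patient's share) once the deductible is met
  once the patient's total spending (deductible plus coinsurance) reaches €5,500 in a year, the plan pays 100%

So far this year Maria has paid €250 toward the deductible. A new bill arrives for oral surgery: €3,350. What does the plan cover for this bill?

€900

Deductible still to meet: €2,600 − €250 = €2,350.
After the €2,350 deductible portion, €3,350 − €2,350 = €1,000 is subject to coinsurance.
Patient's 10% share of €1,000 is €100.
Patient responsibility before any cap: €2,350 + €100 = €2,450.
Cumulative spending €250 + €2,450 = €2,700 stays under the €5,500 maximum.
Insurer pays the balance: €3,350 − €2,450 = €900.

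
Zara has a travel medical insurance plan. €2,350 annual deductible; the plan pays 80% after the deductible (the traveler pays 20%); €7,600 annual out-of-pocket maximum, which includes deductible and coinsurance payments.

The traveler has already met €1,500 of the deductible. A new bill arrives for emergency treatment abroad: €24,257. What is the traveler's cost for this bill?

Deductible still to meet: €2,350 − €1,500 = €850.
That leaves €24,257 − €850 = €23,407 for coinsurance.
Coinsurance: €23,407 × 20% = €4,681.40.
Traveler responsibility before any cap: €850 + €4,681.40 = €5,531.40.
Total out-of-pocket so far would be €1,500 + €5,531.40 = €7,031.40, below the €7,600 cap — no reduction.

€5,531.40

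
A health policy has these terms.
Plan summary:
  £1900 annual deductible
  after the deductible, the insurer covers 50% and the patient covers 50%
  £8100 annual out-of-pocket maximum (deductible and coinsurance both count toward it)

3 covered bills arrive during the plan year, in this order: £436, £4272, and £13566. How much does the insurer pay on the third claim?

Bill 1, £436: all of it applies to the deductible. Cost to patient: £436. OOP to date £436. Insurer: £436 − £436 = £0.
Bill 2, £4272: £1464 to deductible, leaving £2808; patient's 50% is £1404. Cost to patient: £2868. OOP to date £3304. Insurer: £4272 − £2868 = £1404.
Bill 3, £13566: deductible met; 50% of £13566 = £6783. OOP would hit £10087 > £8100, so the cap limits the patient to £8100 − £3304 = £4796. Insurer: £13566 − £4796 = £8770.

£8770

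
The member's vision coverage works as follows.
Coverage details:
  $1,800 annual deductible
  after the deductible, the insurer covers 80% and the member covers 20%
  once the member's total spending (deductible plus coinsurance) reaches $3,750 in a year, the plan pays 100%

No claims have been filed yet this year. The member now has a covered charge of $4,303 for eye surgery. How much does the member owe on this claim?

$2,300.60

Deductible not yet touched, so the first $1,800 of the bill goes to the deductible.
The remaining $2,503 (= $4,303 − $1,800) moves to coinsurance.
20% of $2,503 = $500.60 falls to the member.
That puts the member's cost at $1,800 + $500.60 = $2,300.60 before any cap.
Cumulative spending $0 + $2,300.60 = $2,300.60 stays under the $3,750 maximum.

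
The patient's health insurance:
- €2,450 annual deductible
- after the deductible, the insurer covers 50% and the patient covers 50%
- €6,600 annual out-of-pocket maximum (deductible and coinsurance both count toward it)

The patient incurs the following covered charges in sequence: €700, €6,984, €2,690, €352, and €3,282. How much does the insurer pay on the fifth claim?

Claim 1 (€700): fully absorbed by the deductible. Patient pays €700; OOP now €700. Plan pays €700 − €700 = €0.
Claim 2 (€6,984): €1,750 to deductible, leaving €5,234; coinsurance €5,234 × 50% = €2,617. Patient pays €4,367; OOP now €5,067. Insurer: €6,984 − €4,367 = €2,617.
Claim 3 (€2,690): deductible met; 50% of €2,690 = €1,345. Cost to patient: €1,345. OOP to date €6,412. Plan pays €2,690 − €1,345 = €1,345.
Claim 4 (€352): 50% coinsurance on €352 = €176. Patient pays €176; OOP now €6,588. Plan pays €352 − €176 = €176.
Claim 5 (€3,282): deductible already satisfied, so patient's share is 50% × €3,282 = €1,641. Adding that to €6,588 gives €8,229, past the €6,600 cap; patient pays only €6,600 − €6,588 = €12. Insurer: €3,282 − €12 = €3,270.

€3,270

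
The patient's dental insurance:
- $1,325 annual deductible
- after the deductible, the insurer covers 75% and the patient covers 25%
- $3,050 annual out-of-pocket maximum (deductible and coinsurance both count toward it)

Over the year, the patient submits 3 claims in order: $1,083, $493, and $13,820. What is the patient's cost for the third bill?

#1 ($1,083): fully absorbed by the deductible. Cost to patient: $1,083. OOP to date $1,083.
#2 ($493): deductible takes $242, $251 remains; patient's 25% is $62.75. Cost to patient: $304.75. OOP to date $1,387.75.
#3 ($13,820): 25% coinsurance on $13,820 = $3,455. That would push OOP to $4,842.75, over the $3,050 cap, so patient pays $3,050 − $1,387.75 = $1,662.25.

$1,662.25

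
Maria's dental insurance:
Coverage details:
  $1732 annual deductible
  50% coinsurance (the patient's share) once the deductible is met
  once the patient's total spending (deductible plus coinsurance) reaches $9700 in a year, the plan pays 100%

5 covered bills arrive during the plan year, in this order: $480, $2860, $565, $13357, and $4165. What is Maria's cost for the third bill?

$282.50

#1 ($480): fully absorbed by the deductible. Patient owes $480 (running OOP $480).
#2 ($2860): $1252 finishes the deductible; $1608 goes to coinsurance; patient's 50% is $804. Patient pays $2056; OOP now $2536.
#3 ($565): deductible already satisfied, so patient's share is 50% × $565 = $282.50. Patient owes $282.50 (running OOP $2818.50).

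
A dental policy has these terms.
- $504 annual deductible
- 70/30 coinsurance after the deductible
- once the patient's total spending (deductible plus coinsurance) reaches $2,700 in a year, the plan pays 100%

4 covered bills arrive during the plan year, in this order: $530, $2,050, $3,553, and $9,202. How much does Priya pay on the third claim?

Claim 1 ($530): deductible takes $504, $26 remains; coinsurance $26 × 30% = $7.80. Patient pays $511.80; OOP now $511.80.
Claim 2 ($2,050): deductible met; 30% of $2,050 = $615. Patient pays $615; OOP now $1,126.80.
Claim 3 ($3,553): deductible already satisfied, so patient's share is 30% × $3,553 = $1,065.90. Patient pays $1,065.90; OOP now $2,192.70.

$1,065.90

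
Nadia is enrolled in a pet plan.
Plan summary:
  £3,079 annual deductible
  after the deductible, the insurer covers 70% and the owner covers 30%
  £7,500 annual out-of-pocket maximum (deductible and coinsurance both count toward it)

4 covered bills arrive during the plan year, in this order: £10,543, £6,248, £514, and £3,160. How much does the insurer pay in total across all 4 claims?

Bill 1, £10,543: deductible takes £3,079, £7,464 remains; 30% of £7,464 = £2,239.20. Owner owes £5,318.20 (running OOP £5,318.20). Insurer: £10,543 − £5,318.20 = £5,224.80.
Bill 2, £6,248: 30% coinsurance on £6,248 = £1,874.40. Owner pays £1,874.40; OOP now £7,192.60. Plan pays £6,248 − £1,874.40 = £4,373.60.
Bill 3, £514: 30% coinsurance on £514 = £154.20. Owner pays £154.20; OOP now £7,346.80. Insurer: £514 − £154.20 = £359.80.
Bill 4, £3,160: deductible met; 30% of £3,160 = £948. OOP would hit £8,294.80 > £7,500, so the cap limits the owner to £7,500 − £7,346.80 = £153.20. Plan pays £3,160 − £153.20 = £3,006.80.
Insurer total: £5,224.80 + £4,373.60 + £359.80 + £3,006.80 = £12,965.

£12,965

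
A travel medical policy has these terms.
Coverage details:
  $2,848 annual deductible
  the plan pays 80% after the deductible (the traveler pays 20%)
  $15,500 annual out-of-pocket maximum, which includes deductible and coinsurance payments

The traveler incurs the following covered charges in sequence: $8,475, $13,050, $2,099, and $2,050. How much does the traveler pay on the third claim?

Claim 1 ($8,475): deductible takes $2,848, $5,627 remains; coinsurance $5,627 × 20% = $1,125.40. Cost to traveler: $3,973.40. OOP to date $3,973.40.
Claim 2 ($13,050): 20% coinsurance on $13,050 = $2,610. Cost to traveler: $2,610. OOP to date $6,583.40.
Claim 3 ($2,099): 20% coinsurance on $2,099 = $419.80. Traveler pays $419.80; OOP now $7,003.20.

$419.80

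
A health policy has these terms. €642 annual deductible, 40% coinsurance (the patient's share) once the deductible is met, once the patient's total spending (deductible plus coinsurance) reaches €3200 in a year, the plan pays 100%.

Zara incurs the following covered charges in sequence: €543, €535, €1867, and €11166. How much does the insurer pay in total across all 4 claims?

Claim 1 — €543: fully absorbed by the deductible. Cost to patient: €543. OOP to date €543. Insurer: €543 − €543 = €0.
Claim 2 — €535: €99 finishes the deductible; €436 goes to coinsurance; 40% of €436 = €174.40. Cost to patient: €273.40. OOP to date €816.40. Plan pays €535 − €273.40 = €261.60.
Claim 3 — €1867: deductible already satisfied, so patient's share is 40% × €1867 = €746.80. Patient owes €746.80 (running OOP €1563.20). Insurer: €1867 − €746.80 = €1120.20.
Claim 4 — €11166: 40% coinsurance on €11166 = €4466.40. Adding that to €1563.20 gives €6029.60, past the €3200 cap; patient pays only €3200 − €1563.20 = €1636.80. Plan pays €11166 − €1636.80 = €9529.20.
Insurer total: €0 + €261.60 + €1120.20 + €9529.20 = €10911.

€10911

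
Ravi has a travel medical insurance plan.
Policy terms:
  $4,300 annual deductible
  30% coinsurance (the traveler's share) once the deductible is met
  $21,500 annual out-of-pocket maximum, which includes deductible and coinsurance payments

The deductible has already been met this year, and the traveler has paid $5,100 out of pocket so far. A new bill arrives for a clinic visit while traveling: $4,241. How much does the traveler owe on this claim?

The deductible is already satisfied, so the full bill goes to coinsurance.
Traveler's 30% share of $4,241 is $1,272.30.
Total out-of-pocket so far would be $5,100 + $1,272.30 = $6,372.30, below the $21,500 cap — no reduction.

$1,272.30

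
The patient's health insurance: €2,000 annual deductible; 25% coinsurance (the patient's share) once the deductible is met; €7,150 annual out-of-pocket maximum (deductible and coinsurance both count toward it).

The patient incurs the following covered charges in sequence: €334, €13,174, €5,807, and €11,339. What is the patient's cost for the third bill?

#1 (€334): fully absorbed by the deductible. Cost to patient: €334. OOP to date €334.
#2 (€13,174): €1,666 finishes the deductible; €11,508 goes to coinsurance; coinsurance €11,508 × 25% = €2,877. Patient owes €4,543 (running OOP €4,877).
#3 (€5,807): deductible already satisfied, so patient's share is 25% × €5,807 = €1,451.75. Patient pays €1,451.75; OOP now €6,328.75.

€1,451.75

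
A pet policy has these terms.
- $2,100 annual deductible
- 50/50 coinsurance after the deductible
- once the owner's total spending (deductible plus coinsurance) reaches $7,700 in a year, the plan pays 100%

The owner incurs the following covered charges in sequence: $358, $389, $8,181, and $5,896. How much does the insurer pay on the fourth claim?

$3,710

#1 ($358): all of it applies to the deductible. Cost to owner: $358. OOP to date $358. Plan pays $358 − $358 = $0.
#2 ($389): fully absorbed by the deductible. Cost to owner: $389. OOP to date $747. Insurer: $389 − $389 = $0.
#3 ($8,181): deductible takes $1,353, $6,828 remains; coinsurance $6,828 × 50% = $3,414. Cost to owner: $4,767. OOP to date $5,514. Plan pays $8,181 − $4,767 = $3,414.
#4 ($5,896): deductible met; 50% of $5,896 = $2,948. That would push OOP to $8,462, over the $7,700 cap, so owner pays $7,700 − $5,514 = $2,186. Insurer: $5,896 − $2,186 = $3,710.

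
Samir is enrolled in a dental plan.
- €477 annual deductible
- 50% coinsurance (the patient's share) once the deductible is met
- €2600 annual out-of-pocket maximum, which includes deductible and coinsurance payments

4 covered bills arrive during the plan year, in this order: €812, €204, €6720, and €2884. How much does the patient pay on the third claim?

#1 (€812): deductible takes €477, €335 remains; coinsurance €335 × 50% = €167.50. Patient owes €644.50 (running OOP €644.50).
#2 (€204): deductible met; 50% of €204 = €102. Cost to patient: €102. OOP to date €746.50.
#3 (€6720): deductible already satisfied, so patient's share is 50% × €6720 = €3360. Adding that to €746.50 gives €4106.50, past the €2600 cap; patient pays only €2600 − €746.50 = €1853.50.

€1853.50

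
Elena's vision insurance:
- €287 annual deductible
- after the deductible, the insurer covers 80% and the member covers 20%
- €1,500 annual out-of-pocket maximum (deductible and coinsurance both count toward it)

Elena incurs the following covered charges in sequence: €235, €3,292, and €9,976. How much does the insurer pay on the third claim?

€9,411

Claim 1 (€235): entire amount goes to the deductible. Member pays €235; OOP now €235. Plan pays €235 − €235 = €0.
Claim 2 (€3,292): deductible takes €52, €3,240 remains; 20% of €3,240 = €648. Member owes €700 (running OOP €935). Plan pays €3,292 − €700 = €2,592.
Claim 3 (€9,976): deductible already satisfied, so member's share is 20% × €9,976 = €1,995.20. Adding that to €935 gives €2,930.20, past the €1,500 cap; member pays only €1,500 − €935 = €565. Plan pays €9,976 − €565 = €9,411.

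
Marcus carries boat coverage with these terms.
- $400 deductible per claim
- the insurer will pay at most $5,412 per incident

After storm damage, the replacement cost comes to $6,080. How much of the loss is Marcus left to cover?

$668

Subtract the deductible: $6,080 − $400 = $5,680.
The $5,412 per-incident cap binds; insurer pays $5,412.
The owner bears the rest of the original loss: $6,080 − $5,412 = $668.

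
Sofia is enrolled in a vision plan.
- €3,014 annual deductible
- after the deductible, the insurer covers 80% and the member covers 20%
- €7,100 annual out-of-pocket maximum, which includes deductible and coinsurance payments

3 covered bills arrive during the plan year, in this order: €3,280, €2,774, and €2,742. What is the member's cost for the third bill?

Claim 1 (€3,280): €3,014 finishes the deductible; €266 goes to coinsurance; coinsurance €266 × 20% = €53.20. Member pays €3,067.20; OOP now €3,067.20.
Claim 2 (€2,774): deductible met; 20% of €2,774 = €554.80. Member pays €554.80; OOP now €3,622.
Claim 3 (€2,742): deductible already satisfied, so member's share is 20% × €2,742 = €548.40. Cost to member: €548.40. OOP to date €4,170.40.

€548.40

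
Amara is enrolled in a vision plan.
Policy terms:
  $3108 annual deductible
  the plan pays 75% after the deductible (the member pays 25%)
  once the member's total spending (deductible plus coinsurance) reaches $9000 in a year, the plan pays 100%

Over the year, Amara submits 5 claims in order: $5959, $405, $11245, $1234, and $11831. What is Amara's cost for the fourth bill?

$308.50

Claim 1 — $5959: $3108 finishes the deductible; $2851 goes to coinsurance; member's 25% is $712.75. Cost to member: $3820.75. OOP to date $3820.75.
Claim 2 — $405: 25% coinsurance on $405 = $101.25. Cost to member: $101.25. OOP to date $3922.
Claim 3 — $11245: deductible met; 25% of $11245 = $2811.25. Member pays $2811.25; OOP now $6733.25.
Claim 4 — $1234: deductible already satisfied, so member's share is 25% × $1234 = $308.50. Member pays $308.50; OOP now $7041.75.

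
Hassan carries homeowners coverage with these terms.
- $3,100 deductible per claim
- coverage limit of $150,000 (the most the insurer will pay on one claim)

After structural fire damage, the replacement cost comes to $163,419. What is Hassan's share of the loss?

$13,419

After the deductible, $163,419 − $3,100 = $160,319 remains.
The $150,000 per-incident cap binds; insurer pays $150,000.
Out of pocket: $163,419 − $150,000 = $13,419.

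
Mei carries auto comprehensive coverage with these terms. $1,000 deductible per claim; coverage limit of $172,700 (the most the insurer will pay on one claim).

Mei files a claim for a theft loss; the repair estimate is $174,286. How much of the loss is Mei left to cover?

$1,586

After the deductible, $174,286 − $1,000 = $173,286 remains.
$173,286 exceeds the $172,700 limit, so the insurer pays the limit: $172,700.
Out of pocket: $174,286 − $172,700 = $1,586.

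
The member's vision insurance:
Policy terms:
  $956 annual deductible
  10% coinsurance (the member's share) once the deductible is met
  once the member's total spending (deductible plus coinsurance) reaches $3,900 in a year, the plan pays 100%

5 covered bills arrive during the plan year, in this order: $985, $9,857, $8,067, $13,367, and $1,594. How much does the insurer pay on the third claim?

#1 ($985): $956 to deductible, leaving $29; coinsurance $29 × 10% = $2.90. Member owes $958.90 (running OOP $958.90). Plan pays $985 − $958.90 = $26.10.
#2 ($9,857): 10% coinsurance on $9,857 = $985.70. Member pays $985.70; OOP now $1,944.60. Insurer: $9,857 − $985.70 = $8,871.30.
#3 ($8,067): deductible met; 10% of $8,067 = $806.70. Member pays $806.70; OOP now $2,751.30. Insurer: $8,067 − $806.70 = $7,260.30.

$7,260.30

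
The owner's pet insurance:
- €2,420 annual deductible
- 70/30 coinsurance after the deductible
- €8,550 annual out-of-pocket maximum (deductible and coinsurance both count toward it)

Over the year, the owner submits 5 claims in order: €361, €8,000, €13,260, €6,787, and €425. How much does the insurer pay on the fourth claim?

Bill 1, €361: fully absorbed by the deductible. Owner pays €361; OOP now €361. Plan pays €361 − €361 = €0.
Bill 2, €8,000: €2,059 to deductible, leaving €5,941; coinsurance €5,941 × 30% = €1,782.30. Owner pays €3,841.30; OOP now €4,202.30. Insurer: €8,000 − €3,841.30 = €4,158.70.
Bill 3, €13,260: 30% coinsurance on €13,260 = €3,978. Cost to owner: €3,978. OOP to date €8,180.30. Insurer: €13,260 − €3,978 = €9,282.
Bill 4, €6,787: deductible already satisfied, so owner's share is 30% × €6,787 = €2,036.10. That would push OOP to €10,216.40, over the €8,550 cap, so owner pays €8,550 − €8,180.30 = €369.70. Insurer: €6,787 − €369.70 = €6,417.30.

€6,417.30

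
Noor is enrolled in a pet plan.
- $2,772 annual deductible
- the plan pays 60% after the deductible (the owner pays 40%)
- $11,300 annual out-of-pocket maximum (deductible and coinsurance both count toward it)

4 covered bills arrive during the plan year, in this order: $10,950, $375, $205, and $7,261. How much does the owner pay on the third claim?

$82

Claim 1 ($10,950): $2,772 finishes the deductible; $8,178 goes to coinsurance; 40% of $8,178 = $3,271.20. Cost to owner: $6,043.20. OOP to date $6,043.20.
Claim 2 ($375): 40% coinsurance on $375 = $150. Owner pays $150; OOP now $6,193.20.
Claim 3 ($205): 40% coinsurance on $205 = $82. Cost to owner: $82. OOP to date $6,275.20.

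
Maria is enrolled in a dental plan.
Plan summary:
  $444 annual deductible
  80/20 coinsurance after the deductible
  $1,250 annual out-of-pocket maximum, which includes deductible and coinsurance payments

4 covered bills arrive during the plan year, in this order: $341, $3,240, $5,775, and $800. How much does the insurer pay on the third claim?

$5,596.40

Claim 1 ($341): all of it applies to the deductible. Patient pays $341; OOP now $341. Plan pays $341 − $341 = $0.
Claim 2 ($3,240): deductible takes $103, $3,137 remains; 20% of $3,137 = $627.40. Cost to patient: $730.40. OOP to date $1,071.40. Plan pays $3,240 − $730.40 = $2,509.60.
Claim 3 ($5,775): 20% coinsurance on $5,775 = $1,155. OOP would hit $2,226.40 > $1,250, so the cap limits the patient to $1,250 − $1,071.40 = $178.60. Insurer: $5,775 − $178.60 = $5,596.40.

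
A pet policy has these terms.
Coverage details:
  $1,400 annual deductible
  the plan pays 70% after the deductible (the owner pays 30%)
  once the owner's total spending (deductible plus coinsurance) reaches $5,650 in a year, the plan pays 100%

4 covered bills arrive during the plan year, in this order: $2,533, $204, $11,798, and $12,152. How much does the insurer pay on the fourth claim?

$11,842.50

Bill 1, $2,533: $1,400 finishes the deductible; $1,133 goes to coinsurance; 30% of $1,133 = $339.90. Owner owes $1,739.90 (running OOP $1,739.90). Plan pays $2,533 − $1,739.90 = $793.10.
Bill 2, $204: 30% coinsurance on $204 = $61.20. Owner pays $61.20; OOP now $1,801.10. Plan pays $204 − $61.20 = $142.80.
Bill 3, $11,798: 30% coinsurance on $11,798 = $3,539.40. Cost to owner: $3,539.40. OOP to date $5,340.50. Insurer: $11,798 − $3,539.40 = $8,258.60.
Bill 4, $12,152: 30% coinsurance on $12,152 = $3,645.60. OOP would hit $8,986.10 > $5,650, so the cap limits the owner to $5,650 − $5,340.50 = $309.50. Insurer: $12,152 − $309.50 = $11,842.50.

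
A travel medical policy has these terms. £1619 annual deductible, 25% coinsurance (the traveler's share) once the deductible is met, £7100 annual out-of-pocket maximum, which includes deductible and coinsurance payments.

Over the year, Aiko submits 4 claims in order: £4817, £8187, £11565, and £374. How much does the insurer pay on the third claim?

Bill 1, £4817: deductible takes £1619, £3198 remains; coinsurance £3198 × 25% = £799.50. Traveler pays £2418.50; OOP now £2418.50. Insurer: £4817 − £2418.50 = £2398.50.
Bill 2, £8187: 25% coinsurance on £8187 = £2046.75. Traveler owes £2046.75 (running OOP £4465.25). Insurer: £8187 − £2046.75 = £6140.25.
Bill 3, £11565: deductible met; 25% of £11565 = £2891.25. OOP would hit £7356.50 > £7100, so the cap limits the traveler to £7100 − £4465.25 = £2634.75. Plan pays £11565 − £2634.75 = £8930.25.

£8930.25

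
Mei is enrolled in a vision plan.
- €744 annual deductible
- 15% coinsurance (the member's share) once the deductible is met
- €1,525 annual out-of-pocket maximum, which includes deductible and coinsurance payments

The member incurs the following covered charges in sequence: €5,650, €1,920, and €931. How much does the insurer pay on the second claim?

Bill 1, €5,650: deductible takes €744, €4,906 remains; member's 15% is €735.90. Member owes €1,479.90 (running OOP €1,479.90). Insurer: €5,650 − €1,479.90 = €4,170.10.
Bill 2, €1,920: deductible met; 15% of €1,920 = €288. Adding that to €1,479.90 gives €1,767.90, past the €1,525 cap; member pays only €1,525 − €1,479.90 = €45.10. Insurer: €1,920 − €45.10 = €1,874.90.

€1,874.90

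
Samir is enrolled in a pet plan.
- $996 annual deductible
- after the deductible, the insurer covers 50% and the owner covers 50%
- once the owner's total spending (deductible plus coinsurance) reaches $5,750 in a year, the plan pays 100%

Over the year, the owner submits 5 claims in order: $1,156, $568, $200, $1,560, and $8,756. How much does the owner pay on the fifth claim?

$3,510

#1 ($1,156): $996 to deductible, leaving $160; coinsurance $160 × 50% = $80. Owner owes $1,076 (running OOP $1,076).
#2 ($568): deductible already satisfied, so owner's share is 50% × $568 = $284. Owner owes $284 (running OOP $1,360).
#3 ($200): deductible met; 50% of $200 = $100. Owner pays $100; OOP now $1,460.
#4 ($1,560): 50% coinsurance on $1,560 = $780. Owner pays $780; OOP now $2,240.
#5 ($8,756): deductible met; 50% of $8,756 = $4,378. Adding that to $2,240 gives $6,618, past the $5,750 cap; owner pays only $5,750 − $2,240 = $3,510.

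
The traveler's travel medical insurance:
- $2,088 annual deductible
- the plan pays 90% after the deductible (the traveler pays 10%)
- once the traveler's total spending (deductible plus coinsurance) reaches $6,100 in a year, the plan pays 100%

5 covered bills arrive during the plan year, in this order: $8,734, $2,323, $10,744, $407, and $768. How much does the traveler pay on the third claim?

Bill 1, $8,734: $2,088 finishes the deductible; $6,646 goes to coinsurance; 10% of $6,646 = $664.60. Traveler pays $2,752.60; OOP now $2,752.60.
Bill 2, $2,323: deductible already satisfied, so traveler's share is 10% × $2,323 = $232.30. Traveler owes $232.30 (running OOP $2,984.90).
Bill 3, $10,744: 10% coinsurance on $10,744 = $1,074.40. Traveler owes $1,074.40 (running OOP $4,059.30).

$1,074.40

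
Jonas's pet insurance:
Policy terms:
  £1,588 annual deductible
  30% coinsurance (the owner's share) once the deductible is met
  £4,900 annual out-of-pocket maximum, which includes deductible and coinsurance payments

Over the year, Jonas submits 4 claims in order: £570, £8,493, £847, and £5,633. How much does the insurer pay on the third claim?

#1 (£570): all of it applies to the deductible. Owner owes £570 (running OOP £570). Insurer: £570 − £570 = £0.
#2 (£8,493): deductible takes £1,018, £7,475 remains; 30% of £7,475 = £2,242.50. Owner owes £3,260.50 (running OOP £3,830.50). Insurer: £8,493 − £3,260.50 = £5,232.50.
#3 (£847): deductible met; 30% of £847 = £254.10. Owner owes £254.10 (running OOP £4,084.60). Insurer: £847 − £254.10 = £592.90.

£592.90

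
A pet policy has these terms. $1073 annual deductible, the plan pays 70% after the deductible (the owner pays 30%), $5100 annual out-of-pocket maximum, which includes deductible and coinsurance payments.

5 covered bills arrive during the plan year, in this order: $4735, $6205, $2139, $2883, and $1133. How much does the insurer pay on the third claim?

$1497.30

#1 ($4735): deductible takes $1073, $3662 remains; 30% of $3662 = $1098.60. Cost to owner: $2171.60. OOP to date $2171.60. Plan pays $4735 − $2171.60 = $2563.40.
#2 ($6205): deductible met; 30% of $6205 = $1861.50. Owner pays $1861.50; OOP now $4033.10. Insurer: $6205 − $1861.50 = $4343.50.
#3 ($2139): deductible already satisfied, so owner's share is 30% × $2139 = $641.70. Cost to owner: $641.70. OOP to date $4674.80. Insurer: $2139 − $641.70 = $1497.30.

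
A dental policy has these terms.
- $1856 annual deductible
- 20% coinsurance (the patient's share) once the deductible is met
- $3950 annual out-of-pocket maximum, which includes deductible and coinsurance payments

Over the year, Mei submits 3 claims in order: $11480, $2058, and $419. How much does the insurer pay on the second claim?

$1888.80

#1 ($11480): deductible takes $1856, $9624 remains; coinsurance $9624 × 20% = $1924.80. Patient pays $3780.80; OOP now $3780.80. Plan pays $11480 − $3780.80 = $7699.20.
#2 ($2058): deductible met; 20% of $2058 = $411.60. OOP would hit $4192.40 > $3950, so the cap limits the patient to $3950 − $3780.80 = $169.20. Insurer: $2058 − $169.20 = $1888.80.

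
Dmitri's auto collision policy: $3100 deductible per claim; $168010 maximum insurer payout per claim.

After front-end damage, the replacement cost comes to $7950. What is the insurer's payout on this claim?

$4850

After the deductible, $7950 − $3100 = $4850 remains.
$4850 is within the $168010 limit, so the insurer pays $4850.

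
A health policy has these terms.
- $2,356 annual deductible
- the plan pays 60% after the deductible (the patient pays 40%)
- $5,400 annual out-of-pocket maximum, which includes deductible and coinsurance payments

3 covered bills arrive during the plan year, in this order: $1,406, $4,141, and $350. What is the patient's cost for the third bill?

$140

#1 ($1,406): fully absorbed by the deductible. Patient owes $1,406 (running OOP $1,406).
#2 ($4,141): $950 to deductible, leaving $3,191; patient's 40% is $1,276.40. Patient pays $2,226.40; OOP now $3,632.40.
#3 ($350): deductible met; 40% of $350 = $140. Patient owes $140 (running OOP $3,772.40).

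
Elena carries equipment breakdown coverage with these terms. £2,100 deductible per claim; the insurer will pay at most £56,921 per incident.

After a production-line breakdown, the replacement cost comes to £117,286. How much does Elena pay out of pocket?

£60,365

Less the £2,100 deductible: £117,286 − £2,100 = £115,186.
Since £115,186 > £56,921, the payout is capped at £56,921.
Out of pocket: £117,286 − £56,921 = £60,365.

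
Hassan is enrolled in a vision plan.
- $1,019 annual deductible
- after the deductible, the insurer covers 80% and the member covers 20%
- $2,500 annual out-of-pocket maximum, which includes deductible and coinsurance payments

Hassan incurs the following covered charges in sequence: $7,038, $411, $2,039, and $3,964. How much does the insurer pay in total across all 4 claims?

$10,952

Claim 1 ($7,038): $1,019 finishes the deductible; $6,019 goes to coinsurance; member's 20% is $1,203.80. Member pays $2,222.80; OOP now $2,222.80. Plan pays $7,038 − $2,222.80 = $4,815.20.
Claim 2 ($411): deductible already satisfied, so member's share is 20% × $411 = $82.20. Member pays $82.20; OOP now $2,305. Plan pays $411 − $82.20 = $328.80.
Claim 3 ($2,039): deductible met; 20% of $2,039 = $407.80. OOP would hit $2,712.80 > $2,500, so the cap limits the member to $2,500 − $2,305 = $195. Plan pays $2,039 − $195 = $1,844.
Claim 4 ($3,964): deductible already satisfied, so member's share is 20% × $3,964 = $792.80. Adding that to $2,500 gives $3,292.80, past the $2,500 cap; member pays only $2,500 − $2,500 = $0. Insurer: $3,964 − $0 = $3,964.
Insurer total = bills − member's total = $13,452 − $2,500 = $10,952.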